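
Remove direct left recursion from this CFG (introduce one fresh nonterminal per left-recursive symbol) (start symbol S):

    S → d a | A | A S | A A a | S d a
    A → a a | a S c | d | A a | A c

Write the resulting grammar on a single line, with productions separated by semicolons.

S → d a S' | A S' | A S S' | A A a S'; A → a a A' | a S c A' | d A'; S' → d a S' | ε; A' → a A' | c A' | ε

Directly left-recursive nonterminals: S, A.
For S: α = {d a}, β = {d a, A, A S, A A a}. Rewrite as S → β S' and S' → α S' | ε.
For A: α = {a, c}, β = {a a, a S c, d}. Rewrite as A → β A' and A' → α A' | ε.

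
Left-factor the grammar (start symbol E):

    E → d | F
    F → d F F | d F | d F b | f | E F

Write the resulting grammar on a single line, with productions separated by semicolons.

F has alternatives sharing prefix 'd F': factor to F → d F F' with F' → F | ε | b.

E → d | F; F → f | E F | d F F'; F' → F | ε | b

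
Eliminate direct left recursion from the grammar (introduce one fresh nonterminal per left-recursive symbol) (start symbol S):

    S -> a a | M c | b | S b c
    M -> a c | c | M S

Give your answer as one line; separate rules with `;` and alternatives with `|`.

S -> a a S' | M c S' | b S'; M -> a c M' | c M'; S' -> b c S' | epsilon; M' -> S M' | epsilon

Left recursion appears on S, M.
For S: α = {b c}, β = {a a, M c, b}. Rewrite as S → β S' and S' → α S' | ε.
For M: α = {S}, β = {a c, c}. Rewrite as M → β M' and M' → α M' | ε.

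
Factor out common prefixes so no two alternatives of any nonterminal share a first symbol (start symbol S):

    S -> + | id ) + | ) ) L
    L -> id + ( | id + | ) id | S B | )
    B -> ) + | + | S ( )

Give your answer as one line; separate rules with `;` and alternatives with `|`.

L has alternatives sharing prefix 'id +': factor to L → id + L' with L' → ( | ε.
L has alternatives sharing prefix ')': factor to L → ) L'' with L'' → id | ε.

S -> + | id ) + | ) ) L; L -> S B | id + L' | ) L''; B -> ) + | + | S ( ); L' -> ( | eps; L'' -> id | eps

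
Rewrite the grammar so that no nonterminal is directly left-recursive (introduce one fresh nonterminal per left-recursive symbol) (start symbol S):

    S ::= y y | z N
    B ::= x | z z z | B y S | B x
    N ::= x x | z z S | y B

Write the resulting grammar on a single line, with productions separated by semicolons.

S ::= y y | z N; B ::= x B' | z z z B'; N ::= x x | z z S | y B; B' ::= y S B' | x B' | ε

B is directly left-recursive.
For B: α = {y S, x}, β = {x, z z z}. Rewrite as B → β B' and B' → α B' | ε.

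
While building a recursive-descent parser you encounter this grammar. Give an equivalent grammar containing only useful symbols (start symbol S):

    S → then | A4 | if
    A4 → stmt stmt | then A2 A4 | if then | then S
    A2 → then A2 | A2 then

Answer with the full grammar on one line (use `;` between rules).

S → then | A4 | if; A4 → stmt stmt | if then | then S

Generating nonterminals: {A4, S}.
Reachable from S after that: {A4, S}.
Removed useless symbols: {A2} and every production mentioning them.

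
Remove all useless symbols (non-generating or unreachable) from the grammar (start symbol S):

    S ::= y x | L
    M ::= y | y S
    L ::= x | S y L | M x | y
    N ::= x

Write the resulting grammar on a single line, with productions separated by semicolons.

Generating nonterminals: {L, M, N, S}.
Reachable from S after that: {L, M, S}.
Removed useless symbols: {N} and every production mentioning them.

S ::= y x | L; M ::= y | y S; L ::= x | S y L | M x | y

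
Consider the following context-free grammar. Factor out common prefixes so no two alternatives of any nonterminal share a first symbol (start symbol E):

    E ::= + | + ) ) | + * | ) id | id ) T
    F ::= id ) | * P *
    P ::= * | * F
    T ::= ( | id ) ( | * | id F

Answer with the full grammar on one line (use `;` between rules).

E ::= ) id | id ) T | + E'; F ::= id ) | * P *; P ::= * P'; T ::= ( | * | id T'; E' ::= ε | ) ) | *; P' ::= ε | F; T' ::= ) ( | F

E has alternatives sharing prefix '+': factor to E → + E' with E' → ε | ) ) | *.
P has alternatives sharing prefix '*': factor to P → * P' with P' → ε | F.
T has alternatives sharing prefix 'id': factor to T → id T' with T' → ) ( | F.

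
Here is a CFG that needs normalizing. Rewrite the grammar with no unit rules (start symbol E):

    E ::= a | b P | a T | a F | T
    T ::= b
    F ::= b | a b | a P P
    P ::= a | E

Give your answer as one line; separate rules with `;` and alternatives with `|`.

E ::= a | b P | a T | a F | b; T ::= b; F ::= b | a b | a P P; P ::= a | b P | a T | a F | b

Unit pairs: E ⇒* {T}; P ⇒* {E, T}.
For each unit pair (A, B), copy every non-unit production of B to A, then drop all unit productions.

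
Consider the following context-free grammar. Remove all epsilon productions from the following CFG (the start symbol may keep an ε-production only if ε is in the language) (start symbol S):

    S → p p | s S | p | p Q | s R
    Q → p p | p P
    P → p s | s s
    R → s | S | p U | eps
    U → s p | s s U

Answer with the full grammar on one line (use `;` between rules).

The nullable symbols are {R}.
ε ∉ L(G), so no ε-production is kept.
For each production, add variants omitting each subset of nullable occurrences: S → s R gives s R | s.

S → p p | s S | p | p Q | s R | s; Q → p p | p P; P → p s | s s; R → s | S | p U; U → s p | s s U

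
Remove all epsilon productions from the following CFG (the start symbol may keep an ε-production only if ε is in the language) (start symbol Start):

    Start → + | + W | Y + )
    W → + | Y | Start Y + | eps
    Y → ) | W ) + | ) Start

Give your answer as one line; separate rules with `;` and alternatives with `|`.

Start → + | + W | Y + ); W → + | Y | Start Y +; Y → ) | W ) + | ) + | ) Start

The nullable symbols are {W}.
ε ∉ L(G), so no ε-production is kept.
Expand every rule over subsets of its nullable positions: Y → W ) + gives W ) + | ) +.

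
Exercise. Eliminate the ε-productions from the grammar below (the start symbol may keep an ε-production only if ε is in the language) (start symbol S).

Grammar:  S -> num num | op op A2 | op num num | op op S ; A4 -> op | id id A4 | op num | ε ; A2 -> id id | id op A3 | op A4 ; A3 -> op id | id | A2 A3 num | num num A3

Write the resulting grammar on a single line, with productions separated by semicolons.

Nullable nonterminals: {A4}.
ε ∉ L(G), so no ε-production is kept.
For each production, add variants omitting each subset of nullable occurrences: A4 → id id A4 gives id id A4 | id id. A2 → op A4 gives op A4 | op.

S -> num num | op op A2 | op num num | op op S; A4 -> op | id id A4 | id id | op num; A2 -> id id | id op A3 | op A4 | op; A3 -> op id | id | A2 A3 num | num num A3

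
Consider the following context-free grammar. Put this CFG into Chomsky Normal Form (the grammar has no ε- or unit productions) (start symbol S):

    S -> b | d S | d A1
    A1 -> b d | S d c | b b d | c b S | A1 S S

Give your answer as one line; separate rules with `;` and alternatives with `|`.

S -> b | X1 S | X1 A1; A1 -> X2 X1 | S Y1 | X2 Y2 | X3 Y3 | A1 Y4; X1 -> d; X2 -> b; X3 -> c; Y1 -> X1 X3; Y2 -> X2 X1; Y3 -> X2 S; Y4 -> S S

Introduce a nonterminal for each terminal appearing in a rule of length ≥ 2: X1 → d, X2 → b, X3 → c.
Binarize each right-hand side of length ≥ 3 by chaining fresh nonterminals (Y1, Y2, …): affected rules were A1 → S X1 X3; A1 → X2 X2 X1; A1 → X3 X2 S; A1 → A1 S S.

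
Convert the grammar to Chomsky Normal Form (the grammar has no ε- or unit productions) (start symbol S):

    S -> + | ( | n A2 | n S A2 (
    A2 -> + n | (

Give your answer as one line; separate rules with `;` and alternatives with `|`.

Introduce a nonterminal for each terminal appearing in a rule of length ≥ 2: X1 → n, X2 → (, X3 → +.
Binarize each right-hand side of length ≥ 3 by chaining fresh nonterminals (Y1, Y2, …): affected rules were S → X1 S A2 X2.

S -> + | ( | X1 A2 | X1 Y1; A2 -> X3 X1 | (; X1 -> n; X2 -> (; X3 -> +; Y1 -> S Y2; Y2 -> A2 X2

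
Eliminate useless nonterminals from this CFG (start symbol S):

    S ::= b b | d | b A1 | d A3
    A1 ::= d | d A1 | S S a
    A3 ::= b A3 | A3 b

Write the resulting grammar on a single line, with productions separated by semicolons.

Generating nonterminals: {A1, S}.
Reachable from S after that: {A1, S}.
Removed useless symbols: {A3} and every production mentioning them.

S ::= b b | d | b A1; A1 ::= d | d A1 | S S a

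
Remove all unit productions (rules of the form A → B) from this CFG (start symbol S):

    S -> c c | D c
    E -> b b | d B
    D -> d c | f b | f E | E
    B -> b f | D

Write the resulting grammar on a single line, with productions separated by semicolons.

S -> c c | D c; E -> b b | d B; D -> b b | d B | d c | f b | f E; B -> b f | b b | d B | d c | f b | f E

Unit pairs: B ⇒* {D, E}; D ⇒* {E}.
Replace each nonterminal's rules with the union of the non-unit rules of every nonterminal it unit-derives.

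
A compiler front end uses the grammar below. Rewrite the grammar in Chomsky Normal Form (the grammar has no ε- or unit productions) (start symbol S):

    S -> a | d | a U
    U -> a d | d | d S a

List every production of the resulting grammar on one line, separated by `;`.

S -> a | d | X1 U; U -> X1 X2 | d | X2 Y1; X1 -> a; X2 -> d; Y1 -> S X1

Introduce a nonterminal for each terminal appearing in a rule of length ≥ 2: X1 → a, X2 → d.
Binarize each right-hand side of length ≥ 3 by chaining fresh nonterminals (Y1, Y2, …): affected rules were U → X2 S X1.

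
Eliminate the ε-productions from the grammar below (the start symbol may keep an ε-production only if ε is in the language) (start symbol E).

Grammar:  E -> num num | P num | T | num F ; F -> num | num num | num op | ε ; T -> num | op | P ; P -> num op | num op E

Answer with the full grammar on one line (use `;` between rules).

The nullable symbols are {F}.
ε ∉ L(G), so no ε-production is kept.
For each production, add variants omitting each subset of nullable occurrences: E → num F gives num F | num.

E -> num num | P num | T | num F | num; F -> num | num num | num op; T -> num | op | P; P -> num op | num op E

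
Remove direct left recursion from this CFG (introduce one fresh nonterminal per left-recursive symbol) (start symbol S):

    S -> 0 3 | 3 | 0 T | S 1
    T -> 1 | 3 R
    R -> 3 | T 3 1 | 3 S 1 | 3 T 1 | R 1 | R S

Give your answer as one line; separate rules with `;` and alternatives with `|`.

S -> 0 3 S' | 3 S' | 0 T S'; T -> 1 | 3 R; R -> 3 R' | T 3 1 R' | 3 S 1 R' | 3 T 1 R'; S' -> 1 S' | ε; R' -> 1 R' | S R' | ε

S, R are directly left-recursive.
For S: α = {1}, β = {0 3, 3, 0 T}. Rewrite as S → β S' and S' → α S' | ε.
For R: α = {1, S}, β = {3, T 3 1, 3 S 1, 3 T 1}. Rewrite as R → β R' and R' → α R' | ε.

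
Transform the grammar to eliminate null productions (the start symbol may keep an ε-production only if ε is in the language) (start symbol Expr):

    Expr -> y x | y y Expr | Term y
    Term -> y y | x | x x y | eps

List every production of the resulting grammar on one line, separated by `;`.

Nullable nonterminals: {Term}.
ε ∉ L(G), so no ε-production is kept.
Add the nullable-subset variants: Expr → Term y gives Term y | y.

Expr -> y x | y y Expr | Term y | y; Term -> y y | x | x x y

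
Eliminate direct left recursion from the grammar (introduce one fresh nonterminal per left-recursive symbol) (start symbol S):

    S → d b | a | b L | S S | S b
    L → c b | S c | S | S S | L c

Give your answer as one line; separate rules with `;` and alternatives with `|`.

S, L are directly left-recursive.
For S: α = {S, b}, β = {d b, a, b L}. Rewrite as S → β S' and S' → α S' | ε.
For L: α = {c}, β = {c b, S c, S, S S}. Rewrite as L → β L' and L' → α L' | ε.

S → d b S' | a S' | b L S'; L → c b L' | S c L' | S L' | S S L'; S' → S S' | b S' | ε; L' → c L' | ε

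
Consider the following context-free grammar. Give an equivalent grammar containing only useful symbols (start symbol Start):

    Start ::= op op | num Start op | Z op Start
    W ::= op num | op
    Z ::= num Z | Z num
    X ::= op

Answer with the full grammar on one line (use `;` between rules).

Start ::= op op | num Start op

Generating nonterminals: {Start, W, X}.
Reachable from Start after that: {Start}.
Removed useless symbols: {W, X, Z} and every production mentioning them.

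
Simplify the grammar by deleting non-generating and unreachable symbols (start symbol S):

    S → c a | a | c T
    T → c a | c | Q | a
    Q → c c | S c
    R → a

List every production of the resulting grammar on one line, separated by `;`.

S → c a | a | c T; T → c a | c | Q | a; Q → c c | S c

Generating nonterminals: {Q, R, S, T}.
Reachable from S after that: {Q, S, T}.
Removed useless symbols: {R} and every production mentioning them.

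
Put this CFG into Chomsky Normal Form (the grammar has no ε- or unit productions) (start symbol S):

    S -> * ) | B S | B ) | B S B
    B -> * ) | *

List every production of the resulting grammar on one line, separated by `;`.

Introduce a nonterminal for each terminal appearing in a rule of length ≥ 2: X1 → *, X2 → ).
Binarize each right-hand side of length ≥ 3 by chaining fresh nonterminals (Y1, Y2, …): affected rules were S → B S B.

S -> X1 X2 | B S | B X2 | B Y1; B -> X1 X2 | *; X1 -> *; X2 -> ); Y1 -> S B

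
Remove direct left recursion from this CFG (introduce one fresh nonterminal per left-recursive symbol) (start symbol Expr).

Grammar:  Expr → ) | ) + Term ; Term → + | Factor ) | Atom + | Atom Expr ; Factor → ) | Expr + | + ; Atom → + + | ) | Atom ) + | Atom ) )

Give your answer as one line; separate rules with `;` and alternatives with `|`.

Atom is directly left-recursive.
For Atom: α = {) +, ) )}, β = {+ +, )}. Rewrite as Atom → β Atom1 and Atom1 → α Atom1 | ε.

Expr → ) | ) + Term; Term → + | Factor ) | Atom + | Atom Expr; Factor → ) | Expr + | +; Atom → + + Atom1 | ) Atom1; Atom1 → ) + Atom1 | ) ) Atom1 | eps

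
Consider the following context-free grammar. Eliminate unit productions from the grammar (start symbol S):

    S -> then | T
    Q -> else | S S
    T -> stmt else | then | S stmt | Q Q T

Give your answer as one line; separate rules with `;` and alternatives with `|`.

S -> then | stmt else | S stmt | Q Q T; Q -> else | S S; T -> stmt else | then | S stmt | Q Q T

Unit pairs: S ⇒* {T}.
Replace each nonterminal's rules with the union of the non-unit rules of every nonterminal it unit-derives.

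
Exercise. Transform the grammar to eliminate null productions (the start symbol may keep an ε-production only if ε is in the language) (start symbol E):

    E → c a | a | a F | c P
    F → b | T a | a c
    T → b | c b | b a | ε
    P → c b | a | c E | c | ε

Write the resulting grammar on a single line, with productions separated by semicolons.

Nullable nonterminals: {P, T}.
ε ∉ L(G), so no ε-production is kept.
Expand every rule over subsets of its nullable positions: E → c P gives c P | c. F → T a gives T a | a.

E → c a | a | a F | c P | c; F → b | T a | a | a c; T → b | c b | b a; P → c b | a | c E | c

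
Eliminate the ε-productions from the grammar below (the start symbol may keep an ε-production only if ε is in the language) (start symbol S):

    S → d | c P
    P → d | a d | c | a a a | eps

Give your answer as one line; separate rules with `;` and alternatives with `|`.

S → d | c P | c; P → d | a d | c | a a a

Nullable nonterminals: {P}.
ε ∉ L(G), so no ε-production is kept.
For each production, add variants omitting each subset of nullable occurrences: S → c P gives c P | c.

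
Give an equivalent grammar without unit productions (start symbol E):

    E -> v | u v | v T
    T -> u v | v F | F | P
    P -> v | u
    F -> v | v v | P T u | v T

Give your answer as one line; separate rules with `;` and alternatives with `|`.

Unit pairs: T ⇒* {F, P}.
Replace each nonterminal's rules with the union of the non-unit rules of every nonterminal it unit-derives.

E -> v | u v | v T; T -> v | v v | P T u | v T | u | u v | v F; P -> v | u; F -> v | v v | P T u | v T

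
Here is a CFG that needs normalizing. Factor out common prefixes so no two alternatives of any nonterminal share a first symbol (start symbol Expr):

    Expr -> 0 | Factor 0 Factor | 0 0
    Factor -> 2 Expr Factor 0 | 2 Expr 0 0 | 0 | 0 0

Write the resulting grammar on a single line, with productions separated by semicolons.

Expr -> Factor 0 Factor | 0 Expr1; Factor -> 2 Expr Factor1 | 0 Factor2; Expr1 -> ε | 0; Factor1 -> Factor 0 | 0 0; Factor2 -> ε | 0

Expr has alternatives sharing prefix '0': factor to Expr → 0 Expr1 with Expr1 → ε | 0.
Factor has alternatives sharing prefix '2 Expr': factor to Factor → 2 Expr Factor1 with Factor1 → Factor 0 | 0 0.
Factor has alternatives sharing prefix '0': factor to Factor → 0 Factor2 with Factor2 → ε | 0.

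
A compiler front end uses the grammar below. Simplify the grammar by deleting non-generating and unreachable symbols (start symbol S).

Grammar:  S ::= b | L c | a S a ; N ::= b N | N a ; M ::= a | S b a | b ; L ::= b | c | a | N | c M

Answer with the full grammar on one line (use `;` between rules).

Generating nonterminals: {L, M, S}.
Reachable from S after that: {L, M, S}.
Removed useless symbols: {N} and every production mentioning them.

S ::= b | L c | a S a; M ::= a | S b a | b; L ::= b | c | a | c M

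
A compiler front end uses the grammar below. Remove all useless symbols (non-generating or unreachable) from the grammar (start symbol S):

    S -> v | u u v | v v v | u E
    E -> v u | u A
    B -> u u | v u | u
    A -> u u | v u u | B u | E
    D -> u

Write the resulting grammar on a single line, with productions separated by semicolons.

Generating nonterminals: {A, B, D, E, S}.
Reachable from S after that: {A, B, E, S}.
Removed useless symbols: {D} and every production mentioning them.

S -> v | u u v | v v v | u E; E -> v u | u A; B -> u u | v u | u; A -> u u | v u u | B u | E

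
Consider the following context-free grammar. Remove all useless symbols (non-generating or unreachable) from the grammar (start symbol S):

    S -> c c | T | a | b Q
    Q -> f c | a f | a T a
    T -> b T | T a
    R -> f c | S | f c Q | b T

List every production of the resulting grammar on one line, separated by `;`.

S -> c c | a | b Q; Q -> f c | a f

Generating nonterminals: {Q, R, S}.
Reachable from S after that: {Q, S}.
Removed useless symbols: {R, T} and every production mentioning them.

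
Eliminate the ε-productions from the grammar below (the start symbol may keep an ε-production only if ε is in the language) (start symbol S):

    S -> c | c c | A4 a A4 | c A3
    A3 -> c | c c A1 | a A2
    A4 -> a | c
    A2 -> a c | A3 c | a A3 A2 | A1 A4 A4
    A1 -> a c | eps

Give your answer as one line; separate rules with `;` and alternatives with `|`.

The nullable symbols are {A1}.
ε ∉ L(G), so no ε-production is kept.
Add the nullable-subset variants: A3 → c c A1 gives c c A1 | c c. A2 → A1 A4 A4 gives A1 A4 A4 | A4 A4.

S -> c | c c | A4 a A4 | c A3; A3 -> c | c c A1 | c c | a A2; A4 -> a | c; A2 -> a c | A3 c | a A3 A2 | A1 A4 A4 | A4 A4; A1 -> a c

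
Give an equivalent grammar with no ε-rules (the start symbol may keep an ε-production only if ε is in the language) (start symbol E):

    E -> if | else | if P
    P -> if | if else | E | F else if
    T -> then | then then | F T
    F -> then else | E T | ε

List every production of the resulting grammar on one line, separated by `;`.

E -> if | else | if P; P -> if | if else | E | F else if | else if; T -> then | then then | F T; F -> then else | E T

The nullable symbols are {F}.
ε ∉ L(G), so no ε-production is kept.
Add the nullable-subset variants: P → F else if gives F else if | else if.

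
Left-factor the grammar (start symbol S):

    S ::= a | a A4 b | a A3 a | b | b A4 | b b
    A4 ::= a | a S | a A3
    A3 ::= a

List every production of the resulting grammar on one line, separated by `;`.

S has alternatives sharing prefix 'a': factor to S → a S' with S' → ε | A4 b | A3 a.
S has alternatives sharing prefix 'b': factor to S → b S'' with S'' → ε | A4 | b.
A4 has alternatives sharing prefix 'a': factor to A4 → a A4' with A4' → ε | S | A3.

S ::= a S' | b S''; A4 ::= a A4'; A3 ::= a; S' ::= ε | A4 b | A3 a; S'' ::= ε | A4 | b; A4' ::= ε | S | A3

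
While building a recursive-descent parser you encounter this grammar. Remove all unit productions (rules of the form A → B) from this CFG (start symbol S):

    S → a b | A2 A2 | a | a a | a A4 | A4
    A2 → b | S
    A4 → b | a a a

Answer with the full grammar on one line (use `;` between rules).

Unit pairs: A2 ⇒* {A4, S}; S ⇒* {A4}.
Replace each nonterminal's rules with the union of the non-unit rules of every nonterminal it unit-derives.

S → b | a a a | a b | A2 A2 | a | a a | a A4; A2 → b | a a a | a b | A2 A2 | a | a a | a A4; A4 → b | a a a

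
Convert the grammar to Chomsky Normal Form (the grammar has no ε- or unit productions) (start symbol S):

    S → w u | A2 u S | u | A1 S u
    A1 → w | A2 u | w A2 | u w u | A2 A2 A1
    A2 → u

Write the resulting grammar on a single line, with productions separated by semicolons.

Introduce a nonterminal for each terminal appearing in a rule of length ≥ 2: X1 → w, X2 → u.
Binarize each right-hand side of length ≥ 3 by chaining fresh nonterminals (Y1, Y2, …): affected rules were S → A2 X2 S; S → A1 S X2; A1 → X2 X1 X2; A1 → A2 A2 A1.

S → X1 X2 | A2 Y1 | u | A1 Y2; A1 → w | A2 X2 | X1 A2 | X2 Y3 | A2 Y4; A2 → u; X1 → w; X2 → u; Y1 → X2 S; Y2 → S X2; Y3 → X1 X2; Y4 → A2 A1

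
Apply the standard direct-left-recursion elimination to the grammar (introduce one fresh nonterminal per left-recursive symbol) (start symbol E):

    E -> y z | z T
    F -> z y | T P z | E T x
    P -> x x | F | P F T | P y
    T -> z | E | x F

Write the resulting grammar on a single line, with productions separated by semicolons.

E -> y z | z T; F -> z y | T P z | E T x; P -> x x P' | F P'; T -> z | E | x F; P' -> F T P' | y P' | ε

Left recursion appears on P.
For P: α = {F T, y}, β = {x x, F}. Rewrite as P → β P' and P' → α P' | ε.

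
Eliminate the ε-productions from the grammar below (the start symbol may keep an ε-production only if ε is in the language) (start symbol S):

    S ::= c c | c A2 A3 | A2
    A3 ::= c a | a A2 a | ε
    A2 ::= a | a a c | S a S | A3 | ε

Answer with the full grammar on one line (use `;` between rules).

Nullable set = {A2, A3, S}.
ε ∈ L(G) since S is nullable, so keep S → ε.
For each production, add variants omitting each subset of nullable occurrences: S → c A2 A3 gives c A2 A3 | c A2 | c A3 | c. A3 → a A2 a gives a A2 a | a a. A2 → S a S gives S a S | S a | a S.

S ::= c c | c A2 A3 | c A2 | c A3 | c | A2 | ε; A3 ::= c a | a A2 a | a a; A2 ::= a | a a c | S a S | S a | a S | A3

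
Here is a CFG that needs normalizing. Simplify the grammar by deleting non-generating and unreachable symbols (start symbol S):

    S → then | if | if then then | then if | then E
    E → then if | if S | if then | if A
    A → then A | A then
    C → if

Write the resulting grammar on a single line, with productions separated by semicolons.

Generating nonterminals: {C, E, S}.
Reachable from S after that: {E, S}.
Removed useless symbols: {A, C} and every production mentioning them.

S → then | if | if then then | then if | then E; E → then if | if S | if then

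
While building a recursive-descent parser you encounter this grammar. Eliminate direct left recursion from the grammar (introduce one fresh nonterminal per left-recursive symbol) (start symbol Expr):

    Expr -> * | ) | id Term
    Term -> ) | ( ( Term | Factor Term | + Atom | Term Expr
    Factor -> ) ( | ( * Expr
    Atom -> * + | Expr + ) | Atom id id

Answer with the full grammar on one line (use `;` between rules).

Left recursion appears on Term, Atom.
For Term: α = {Expr}, β = {), ( ( Term, Factor Term, + Atom}. Rewrite as Term → β Term1 and Term1 → α Term1 | ε.
For Atom: α = {id id}, β = {* +, Expr + )}. Rewrite as Atom → β Atom1 and Atom1 → α Atom1 | ε.

Expr -> * | ) | id Term; Term -> ) Term1 | ( ( Term Term1 | Factor Term Term1 | + Atom Term1; Factor -> ) ( | ( * Expr; Atom -> * + Atom1 | Expr + ) Atom1; Term1 -> Expr Term1 | epsilon; Atom1 -> id id Atom1 | epsilon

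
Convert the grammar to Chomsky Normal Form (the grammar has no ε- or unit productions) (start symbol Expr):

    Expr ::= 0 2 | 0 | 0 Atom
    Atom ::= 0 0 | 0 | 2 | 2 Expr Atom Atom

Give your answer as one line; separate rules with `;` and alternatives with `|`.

Introduce a nonterminal for each terminal appearing in a rule of length ≥ 2: X1 → 0, X2 → 2.
Binarize each right-hand side of length ≥ 3 by chaining fresh nonterminals (Y1, Y2, …): affected rules were Atom → X2 Expr Atom Atom.

Expr ::= X1 X2 | 0 | X1 Atom; Atom ::= X1 X1 | 0 | 2 | X2 Y1; X1 ::= 0; X2 ::= 2; Y1 ::= Expr Y2; Y2 ::= Atom Atom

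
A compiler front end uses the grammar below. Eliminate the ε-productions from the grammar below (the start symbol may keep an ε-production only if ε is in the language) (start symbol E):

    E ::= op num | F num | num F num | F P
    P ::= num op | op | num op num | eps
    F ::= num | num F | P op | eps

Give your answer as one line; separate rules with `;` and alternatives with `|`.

Nullable set = {E, F, P}.
ε ∈ L(G) since E is nullable, so keep E → ε.
Add the nullable-subset variants: E → F num gives F num | num. E → num F num gives num F num | num num. E → F P gives F P | F | P. F → P op gives P op | op.

E ::= op num | F num | num | num F num | num num | F P | F | P | eps; P ::= num op | op | num op num; F ::= num | num F | P op | op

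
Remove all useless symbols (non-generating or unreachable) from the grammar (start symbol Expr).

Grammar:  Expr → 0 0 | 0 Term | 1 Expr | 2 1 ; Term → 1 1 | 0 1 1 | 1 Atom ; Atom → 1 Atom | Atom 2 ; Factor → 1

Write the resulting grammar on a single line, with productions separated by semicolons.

Expr → 0 0 | 0 Term | 1 Expr | 2 1; Term → 1 1 | 0 1 1

Generating nonterminals: {Expr, Factor, Term}.
Reachable from Expr after that: {Expr, Term}.
Removed useless symbols: {Atom, Factor} and every production mentioning them.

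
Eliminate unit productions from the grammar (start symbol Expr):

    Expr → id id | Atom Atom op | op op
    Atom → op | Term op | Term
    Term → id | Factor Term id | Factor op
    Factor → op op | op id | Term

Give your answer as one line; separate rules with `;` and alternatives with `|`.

Unit pairs: Atom ⇒* {Term}; Factor ⇒* {Term}.
For every A with A ⇒* B via unit rules, add B's non-unit alternatives to A; then delete every rule of the form X → Y.

Expr → id id | Atom Atom op | op op; Atom → id | Factor Term id | Factor op | op | Term op; Term → id | Factor Term id | Factor op; Factor → id | Factor Term id | Factor op | op op | op id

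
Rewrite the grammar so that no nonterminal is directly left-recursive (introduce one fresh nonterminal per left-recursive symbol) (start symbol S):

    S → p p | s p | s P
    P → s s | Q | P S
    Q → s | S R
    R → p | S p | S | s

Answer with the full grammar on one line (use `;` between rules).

S → p p | s p | s P; P → s s P' | Q P'; Q → s | S R; R → p | S p | S | s; P' → S P' | ε

Directly left-recursive nonterminal: P.
For P: α = {S}, β = {s s, Q}. Rewrite as P → β P' and P' → α P' | ε.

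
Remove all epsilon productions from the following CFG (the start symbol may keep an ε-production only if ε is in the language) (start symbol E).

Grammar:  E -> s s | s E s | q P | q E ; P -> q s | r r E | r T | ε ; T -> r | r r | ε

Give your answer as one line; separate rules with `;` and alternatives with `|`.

E -> s s | s E s | q P | q | q E; P -> q s | r r E | r T | r; T -> r | r r

Nullable set = {P, T}.
ε ∉ L(G), so no ε-production is kept.
Add the nullable-subset variants: E → q P gives q P | q. P → r T gives r T | r.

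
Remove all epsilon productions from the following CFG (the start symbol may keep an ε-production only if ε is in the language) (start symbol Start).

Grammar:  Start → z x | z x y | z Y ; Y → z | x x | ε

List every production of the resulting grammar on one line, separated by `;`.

The nullable symbols are {Y}.
ε ∉ L(G), so no ε-production is kept.
Add the nullable-subset variants: Start → z Y gives z Y | z.

Start → z x | z x y | z Y | z; Y → z | x x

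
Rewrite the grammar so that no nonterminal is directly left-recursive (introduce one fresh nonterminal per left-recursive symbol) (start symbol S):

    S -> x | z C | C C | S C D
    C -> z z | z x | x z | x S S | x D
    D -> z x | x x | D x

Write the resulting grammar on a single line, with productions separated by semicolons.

S -> x S' | z C S' | C C S'; C -> z z | z x | x z | x S S | x D; D -> z x D' | x x D'; S' -> C D S' | ε; D' -> x D' | ε

Left recursion appears on S, D.
For S: α = {C D}, β = {x, z C, C C}. Rewrite as S → β S' and S' → α S' | ε.
For D: α = {x}, β = {z x, x x}. Rewrite as D → β D' and D' → α D' | ε.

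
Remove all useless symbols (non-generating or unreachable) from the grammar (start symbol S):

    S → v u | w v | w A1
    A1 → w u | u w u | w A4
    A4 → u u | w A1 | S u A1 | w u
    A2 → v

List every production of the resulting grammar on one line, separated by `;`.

S → v u | w v | w A1; A1 → w u | u w u | w A4; A4 → u u | w A1 | S u A1 | w u

Generating nonterminals: {A1, A2, A4, S}.
Reachable from S after that: {A1, A4, S}.
Removed useless symbols: {A2} and every production mentioning them.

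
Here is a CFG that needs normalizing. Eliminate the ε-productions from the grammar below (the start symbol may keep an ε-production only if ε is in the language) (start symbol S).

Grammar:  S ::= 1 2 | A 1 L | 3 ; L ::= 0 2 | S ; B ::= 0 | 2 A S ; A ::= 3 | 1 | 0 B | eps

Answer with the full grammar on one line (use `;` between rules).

S ::= 1 2 | A 1 L | 1 L | 3; L ::= 0 2 | S; B ::= 0 | 2 A S | 2 S; A ::= 3 | 1 | 0 B

Nullable set = {A}.
ε ∉ L(G), so no ε-production is kept.
Expand every rule over subsets of its nullable positions: S → A 1 L gives A 1 L | 1 L. B → 2 A S gives 2 A S | 2 S.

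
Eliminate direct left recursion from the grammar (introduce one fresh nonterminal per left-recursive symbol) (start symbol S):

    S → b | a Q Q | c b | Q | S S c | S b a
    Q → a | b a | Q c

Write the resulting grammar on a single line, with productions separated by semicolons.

Left recursion appears on S, Q.
For S: α = {S c, b a}, β = {b, a Q Q, c b, Q}. Rewrite as S → β S' and S' → α S' | ε.
For Q: α = {c}, β = {a, b a}. Rewrite as Q → β Q' and Q' → α Q' | ε.

S → b S' | a Q Q S' | c b S' | Q S'; Q → a Q' | b a Q'; S' → S c S' | b a S' | ε; Q' → c Q' | ε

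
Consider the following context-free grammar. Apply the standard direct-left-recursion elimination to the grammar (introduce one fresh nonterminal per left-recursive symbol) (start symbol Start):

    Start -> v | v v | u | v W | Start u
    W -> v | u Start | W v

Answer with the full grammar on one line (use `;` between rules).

Start -> v Start1 | v v Start1 | u Start1 | v W Start1; W -> v W1 | u Start W1; Start1 -> u Start1 | epsilon; W1 -> v W1 | epsilon

Directly left-recursive nonterminals: Start, W.
For Start: α = {u}, β = {v, v v, u, v W}. Rewrite as Start → β Start1 and Start1 → α Start1 | ε.
For W: α = {v}, β = {v, u Start}. Rewrite as W → β W1 and W1 → α W1 | ε.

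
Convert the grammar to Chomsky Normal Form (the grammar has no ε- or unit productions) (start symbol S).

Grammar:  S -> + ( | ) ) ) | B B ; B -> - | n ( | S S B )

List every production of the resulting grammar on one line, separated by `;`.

S -> X1 X2 | X3 Y1 | B B; B -> - | X4 X2 | S Y2; X1 -> +; X2 -> (; X3 -> ); X4 -> n; Y1 -> X3 X3; Y2 -> S Y3; Y3 -> B X3

Introduce a nonterminal for each terminal appearing in a rule of length ≥ 2: X1 → +, X2 → (, X3 → ), X4 → n.
Binarize each right-hand side of length ≥ 3 by chaining fresh nonterminals (Y1, Y2, …): affected rules were S → X3 X3 X3; B → S S B X3.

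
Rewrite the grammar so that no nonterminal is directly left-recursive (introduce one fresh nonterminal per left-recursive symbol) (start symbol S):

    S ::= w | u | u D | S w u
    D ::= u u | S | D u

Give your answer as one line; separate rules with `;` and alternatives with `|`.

S ::= w S' | u S' | u D S'; D ::= u u D' | S D'; S' ::= w u S' | ε; D' ::= u D' | ε

Left recursion appears on S, D.
For S: α = {w u}, β = {w, u, u D}. Rewrite as S → β S' and S' → α S' | ε.
For D: α = {u}, β = {u u, S}. Rewrite as D → β D' and D' → α D' | ε.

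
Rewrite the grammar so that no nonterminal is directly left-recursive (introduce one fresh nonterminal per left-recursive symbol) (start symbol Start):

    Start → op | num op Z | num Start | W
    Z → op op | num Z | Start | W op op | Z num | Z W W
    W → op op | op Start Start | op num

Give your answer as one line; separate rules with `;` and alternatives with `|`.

Start → op | num op Z | num Start | W; Z → op op Z1 | num Z Z1 | Start Z1 | W op op Z1; W → op op | op Start Start | op num; Z1 → num Z1 | W W Z1 | ε

Directly left-recursive nonterminal: Z.
For Z: α = {num, W W}, β = {op op, num Z, Start, W op op}. Rewrite as Z → β Z1 and Z1 → α Z1 | ε.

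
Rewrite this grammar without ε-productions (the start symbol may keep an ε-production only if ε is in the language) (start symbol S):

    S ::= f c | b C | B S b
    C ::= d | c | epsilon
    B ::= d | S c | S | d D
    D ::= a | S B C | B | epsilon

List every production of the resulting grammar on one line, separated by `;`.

Nullable set = {C, D}.
ε ∉ L(G), so no ε-production is kept.
For each production, add variants omitting each subset of nullable occurrences: S → b C gives b C | b. D → S B C gives S B C | S B.

S ::= f c | b C | b | B S b; C ::= d | c; B ::= d | S c | S | d D; D ::= a | S B C | S B | B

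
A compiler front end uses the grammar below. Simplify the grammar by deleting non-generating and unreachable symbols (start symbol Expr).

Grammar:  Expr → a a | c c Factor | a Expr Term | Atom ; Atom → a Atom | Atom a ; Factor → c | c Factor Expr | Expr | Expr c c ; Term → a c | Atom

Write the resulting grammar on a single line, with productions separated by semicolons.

Generating nonterminals: {Expr, Factor, Term}.
Reachable from Expr after that: {Expr, Factor, Term}.
Removed useless symbols: {Atom} and every production mentioning them.

Expr → a a | c c Factor | a Expr Term; Factor → c | c Factor Expr | Expr | Expr c c; Term → a c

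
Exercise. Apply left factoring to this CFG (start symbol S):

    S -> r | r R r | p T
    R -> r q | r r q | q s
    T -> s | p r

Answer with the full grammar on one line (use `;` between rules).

S -> p T | r S'; R -> q s | r R'; T -> s | p r; S' -> epsilon | R r; R' -> q | r q

S has alternatives sharing prefix 'r': factor to S → r S' with S' → ε | R r.
R has alternatives sharing prefix 'r': factor to R → r R' with R' → q | r q.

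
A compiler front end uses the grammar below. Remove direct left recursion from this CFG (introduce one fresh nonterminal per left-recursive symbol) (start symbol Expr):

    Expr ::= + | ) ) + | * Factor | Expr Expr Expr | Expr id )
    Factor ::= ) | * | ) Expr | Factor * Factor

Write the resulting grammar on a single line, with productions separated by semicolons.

Expr ::= + Expr1 | ) ) + Expr1 | * Factor Expr1; Factor ::= ) Factor1 | * Factor1 | ) Expr Factor1; Expr1 ::= Expr Expr Expr1 | id ) Expr1 | ε; Factor1 ::= * Factor Factor1 | ε

Left recursion appears on Expr, Factor.
For Expr: α = {Expr Expr, id )}, β = {+, ) ) +, * Factor}. Rewrite as Expr → β Expr1 and Expr1 → α Expr1 | ε.
For Factor: α = {* Factor}, β = {), *, ) Expr}. Rewrite as Factor → β Factor1 and Factor1 → α Factor1 | ε.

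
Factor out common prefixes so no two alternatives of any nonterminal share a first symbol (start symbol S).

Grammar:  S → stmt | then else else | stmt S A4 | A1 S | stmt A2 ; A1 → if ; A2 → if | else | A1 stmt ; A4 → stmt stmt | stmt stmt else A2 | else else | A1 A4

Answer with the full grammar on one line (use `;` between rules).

S → then else else | A1 S | stmt S'; A1 → if; A2 → if | else | A1 stmt; A4 → else else | A1 A4 | stmt stmt A4'; S' → ε | S A4 | A2; A4' → ε | else A2

S has alternatives sharing prefix 'stmt': factor to S → stmt S' with S' → ε | S A4 | A2.
A4 has alternatives sharing prefix 'stmt stmt': factor to A4 → stmt stmt A4' with A4' → ε | else A2.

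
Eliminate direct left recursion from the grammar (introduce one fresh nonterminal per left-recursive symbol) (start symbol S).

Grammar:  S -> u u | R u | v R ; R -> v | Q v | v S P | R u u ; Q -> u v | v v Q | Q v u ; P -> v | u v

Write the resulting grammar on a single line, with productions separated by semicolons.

S -> u u | R u | v R; R -> v R' | Q v R' | v S P R'; Q -> u v Q' | v v Q Q'; P -> v | u v; R' -> u u R' | ε; Q' -> v u Q' | ε

R, Q are directly left-recursive.
For R: α = {u u}, β = {v, Q v, v S P}. Rewrite as R → β R' and R' → α R' | ε.
For Q: α = {v u}, β = {u v, v v Q}. Rewrite as Q → β Q' and Q' → α Q' | ε.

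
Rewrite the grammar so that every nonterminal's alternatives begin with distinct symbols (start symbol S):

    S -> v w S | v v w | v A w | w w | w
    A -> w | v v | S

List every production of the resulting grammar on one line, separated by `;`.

S -> v S' | w S''; A -> w | v v | S; S' -> w S | v w | A w; S'' -> w | epsilon

S has alternatives sharing prefix 'v': factor to S → v S' with S' → w S | v w | A w.
S has alternatives sharing prefix 'w': factor to S → w S'' with S'' → w | ε.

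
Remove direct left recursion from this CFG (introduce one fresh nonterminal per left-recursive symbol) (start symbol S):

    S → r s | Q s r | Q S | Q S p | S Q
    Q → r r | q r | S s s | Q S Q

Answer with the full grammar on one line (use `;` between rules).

S → r s S' | Q s r S' | Q S S' | Q S p S'; Q → r r Q' | q r Q' | S s s Q'; S' → Q S' | ε; Q' → S Q Q' | ε

S, Q are directly left-recursive.
For S: α = {Q}, β = {r s, Q s r, Q S, Q S p}. Rewrite as S → β S' and S' → α S' | ε.
For Q: α = {S Q}, β = {r r, q r, S s s}. Rewrite as Q → β Q' and Q' → α Q' | ε.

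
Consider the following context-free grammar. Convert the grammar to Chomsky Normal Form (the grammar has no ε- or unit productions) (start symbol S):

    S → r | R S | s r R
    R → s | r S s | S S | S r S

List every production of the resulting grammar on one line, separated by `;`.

S → r | R S | X1 Y1; R → s | X2 Y2 | S S | S Y3; X1 → s; X2 → r; Y1 → X2 R; Y2 → S X1; Y3 → X2 S

Introduce a nonterminal for each terminal appearing in a rule of length ≥ 2: X1 → s, X2 → r.
Binarize each right-hand side of length ≥ 3 by chaining fresh nonterminals (Y1, Y2, …): affected rules were S → X1 X2 R; R → X2 S X1; R → S X2 S.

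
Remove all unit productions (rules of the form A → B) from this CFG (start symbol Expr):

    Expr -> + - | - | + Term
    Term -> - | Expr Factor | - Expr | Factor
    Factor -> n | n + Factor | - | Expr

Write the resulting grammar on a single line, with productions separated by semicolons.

Expr -> + - | - | + Term; Term -> - | Expr Factor | - Expr | n | n + Factor | + - | + Term; Factor -> n | n + Factor | - | + - | + Term

Unit pairs: Factor ⇒* {Expr}; Term ⇒* {Expr, Factor}.
Replace each nonterminal's rules with the union of the non-unit rules of every nonterminal it unit-derives.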